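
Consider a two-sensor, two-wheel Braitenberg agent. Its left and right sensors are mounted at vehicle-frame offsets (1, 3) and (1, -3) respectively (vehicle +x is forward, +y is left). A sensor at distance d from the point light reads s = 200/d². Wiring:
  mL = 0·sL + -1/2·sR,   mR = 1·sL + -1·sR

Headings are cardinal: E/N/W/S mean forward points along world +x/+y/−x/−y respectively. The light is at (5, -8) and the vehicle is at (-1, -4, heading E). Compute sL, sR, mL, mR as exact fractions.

100/37 100/13 -50/13 -2400/481

left sensor world pos  = (0, -1); dL² = 74
right sensor world pos = (0, -7); dR² = 26
sL = 200/74 = 100/37
sR = 200/26 = 100/13
mL = 0·sL + -1/2·sR = -50/13
mR = 1·sL + -1·sR = -2400/481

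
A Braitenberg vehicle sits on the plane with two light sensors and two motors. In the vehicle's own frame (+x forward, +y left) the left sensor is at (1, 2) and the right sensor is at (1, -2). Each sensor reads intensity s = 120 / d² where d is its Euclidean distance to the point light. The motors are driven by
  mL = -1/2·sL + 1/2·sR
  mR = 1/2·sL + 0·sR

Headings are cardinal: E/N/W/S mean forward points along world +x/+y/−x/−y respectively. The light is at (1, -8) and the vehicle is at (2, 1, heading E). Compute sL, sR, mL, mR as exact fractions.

left sensor world pos  = (3, 3); dL² = 125
right sensor world pos = (3, -1); dR² = 53
sL = 120/125 = 24/25
sR = 120/53 = 120/53
mL = -1/2·sL + 1/2·sR = 864/1325
mR = 1/2·sL + 0·sR = 12/25

24/25 120/53 864/1325 12/25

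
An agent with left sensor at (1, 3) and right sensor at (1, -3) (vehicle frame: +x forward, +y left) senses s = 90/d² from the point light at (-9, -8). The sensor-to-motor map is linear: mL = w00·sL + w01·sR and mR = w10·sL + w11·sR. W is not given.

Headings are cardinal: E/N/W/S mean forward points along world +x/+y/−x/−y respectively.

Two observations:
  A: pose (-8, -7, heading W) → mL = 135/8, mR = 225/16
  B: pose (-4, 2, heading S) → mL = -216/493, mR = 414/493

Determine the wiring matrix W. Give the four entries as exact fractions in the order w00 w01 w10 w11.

obs A: pose=(-8,-7,W) → sL=45/2, sR=45/8, mL=135/8, mR=225/16
obs B: pose=(-4,2,S) → sL=18/29, sR=18/17, mL=-216/493, mR=414/493
sensor matrix S = [[45/2, 45/8], [18/29, 18/17]]; det S = 40095/1972
solve [mL_A; mL_B] = S·[w00; w01] and [mR_A; mR_B] = S·[w10; w11]:
  w00 = 1, w01 = -1, w10 = 1/2, w11 = 1/2

1 -1 1/2 1/2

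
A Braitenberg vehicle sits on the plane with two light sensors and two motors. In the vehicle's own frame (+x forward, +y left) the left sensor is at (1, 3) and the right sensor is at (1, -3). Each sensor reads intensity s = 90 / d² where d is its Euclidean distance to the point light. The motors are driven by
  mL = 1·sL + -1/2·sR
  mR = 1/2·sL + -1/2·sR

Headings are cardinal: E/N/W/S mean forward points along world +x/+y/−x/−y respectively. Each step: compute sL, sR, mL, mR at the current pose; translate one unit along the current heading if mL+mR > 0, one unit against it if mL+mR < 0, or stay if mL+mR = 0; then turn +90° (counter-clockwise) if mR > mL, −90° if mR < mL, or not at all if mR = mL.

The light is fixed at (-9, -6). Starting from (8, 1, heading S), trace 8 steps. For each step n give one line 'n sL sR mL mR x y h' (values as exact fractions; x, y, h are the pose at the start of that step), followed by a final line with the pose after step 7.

0 45/218 45/116 315/25288 -2295/25288 8 1 S
1 90/281 90/377 21285/105937 4320/105937 8 2 W
2 9/25 45/221 2853/11050 432/5525 7 2 N
3 90/433 18/65 1953/28145 -972/28145 7 3 E
4 45/232 9/26 63/3016 -459/6032 8 3 S
5 18/61 18/85 981/5185 216/5185 8 4 W
6 9/29 45/241 3033/13978 432/6989 7 4 N
7 18/97 90/353 1989/34241 -1188/34241 7 5 E
final 8 5 S

n=0: pose=(8,1,S); sL=45/218, sR=45/116; mL=315/25288, mR=-2295/25288; mL+mR=-495/6322 → advance -1; mR−mL=-45/436 → turn -1·90°
n=1: pose=(8,2,W); sL=90/281, sR=90/377; mL=21285/105937, mR=4320/105937; mL+mR=25605/105937 → advance +1; mR−mL=-45/281 → turn -1·90°
n=2: pose=(7,2,N); sL=9/25, sR=45/221; mL=2853/11050, mR=432/5525; mL+mR=3717/11050 → advance +1; mR−mL=-9/50 → turn -1·90°
n=3: pose=(7,3,E); sL=90/433, sR=18/65; mL=1953/28145, mR=-972/28145; mL+mR=981/28145 → advance +1; mR−mL=-45/433 → turn -1·90°
n=4: pose=(8,3,S); sL=45/232, sR=9/26; mL=63/3016, mR=-459/6032; mL+mR=-333/6032 → advance -1; mR−mL=-45/464 → turn -1·90°
n=5: pose=(8,4,W); sL=18/61, sR=18/85; mL=981/5185, mR=216/5185; mL+mR=1197/5185 → advance +1; mR−mL=-9/61 → turn -1·90°
n=6: pose=(7,4,N); sL=9/29, sR=45/241; mL=3033/13978, mR=432/6989; mL+mR=3897/13978 → advance +1; mR−mL=-9/58 → turn -1·90°
n=7: pose=(7,5,E); sL=18/97, sR=90/353; mL=1989/34241, mR=-1188/34241; mL+mR=801/34241 → advance +1; mR−mL=-9/97 → turn -1·90°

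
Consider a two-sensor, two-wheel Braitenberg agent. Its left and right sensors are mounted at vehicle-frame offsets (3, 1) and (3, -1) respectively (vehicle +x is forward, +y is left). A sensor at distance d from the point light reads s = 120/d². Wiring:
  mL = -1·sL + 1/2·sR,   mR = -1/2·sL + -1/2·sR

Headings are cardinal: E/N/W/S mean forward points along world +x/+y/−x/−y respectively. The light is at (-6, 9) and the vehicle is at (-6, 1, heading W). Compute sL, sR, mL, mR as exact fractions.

left sensor world pos  = (-9, 0); dL² = 90
right sensor world pos = (-9, 2); dR² = 58
sL = 120/90 = 4/3
sR = 120/58 = 60/29
mL = -1·sL + 1/2·sR = -26/87
mR = -1/2·sL + -1/2·sR = -148/87

4/3 60/29 -26/87 -148/87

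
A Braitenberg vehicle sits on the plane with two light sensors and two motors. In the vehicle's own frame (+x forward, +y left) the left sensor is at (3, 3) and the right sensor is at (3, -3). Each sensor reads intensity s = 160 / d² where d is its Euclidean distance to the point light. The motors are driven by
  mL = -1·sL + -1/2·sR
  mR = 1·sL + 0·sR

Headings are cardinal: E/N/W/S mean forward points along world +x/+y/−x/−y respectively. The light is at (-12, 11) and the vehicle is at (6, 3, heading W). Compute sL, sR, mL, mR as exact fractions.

80/173 16/25 -3384/4325 80/173

left sensor world pos  = (3, 0); dL² = 346
right sensor world pos = (3, 6); dR² = 250
sL = 160/346 = 80/173
sR = 160/250 = 16/25
mL = -1·sL + -1/2·sR = -3384/4325
mR = 1·sL + 0·sR = 80/173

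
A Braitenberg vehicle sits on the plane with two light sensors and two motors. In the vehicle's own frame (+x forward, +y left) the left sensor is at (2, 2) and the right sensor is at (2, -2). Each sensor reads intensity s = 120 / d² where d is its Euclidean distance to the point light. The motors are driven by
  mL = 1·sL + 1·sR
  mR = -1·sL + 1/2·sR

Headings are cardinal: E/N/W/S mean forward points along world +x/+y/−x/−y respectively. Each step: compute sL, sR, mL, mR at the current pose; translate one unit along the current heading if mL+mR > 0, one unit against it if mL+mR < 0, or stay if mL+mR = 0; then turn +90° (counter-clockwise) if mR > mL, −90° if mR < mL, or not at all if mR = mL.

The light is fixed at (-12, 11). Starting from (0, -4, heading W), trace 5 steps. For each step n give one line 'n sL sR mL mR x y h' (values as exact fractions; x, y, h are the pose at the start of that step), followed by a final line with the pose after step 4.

n=0: pose=(0,-4,W); sL=120/389, sR=120/269; mL=78960/104641, mR=-8940/104641; mL+mR=180/269 → advance +1; mR−mL=-87900/104641 → turn -1·90°
n=1: pose=(-1,-4,N); sL=12/25, sR=60/169; mL=3528/4225, mR=-1278/4225; mL+mR=90/169 → advance +1; mR−mL=-4806/4225 → turn -1·90°
n=2: pose=(-1,-3,E); sL=120/313, sR=24/85; mL=17712/26605, mR=-6444/26605; mL+mR=36/85 → advance +1; mR−mL=-24156/26605 → turn -1·90°
n=3: pose=(0,-3,S); sL=30/113, sR=30/89; mL=6060/10057, mR=-975/10057; mL+mR=45/89 → advance +1; mR−mL=-7035/10057 → turn -1·90°
n=4: pose=(0,-4,W); sL=120/389, sR=120/269; mL=78960/104641, mR=-8940/104641; mL+mR=180/269 → advance +1; mR−mL=-87900/104641 → turn -1·90°

0 120/389 120/269 78960/104641 -8940/104641 0 -4 W
1 12/25 60/169 3528/4225 -1278/4225 -1 -4 N
2 120/313 24/85 17712/26605 -6444/26605 -1 -3 E
3 30/113 30/89 6060/10057 -975/10057 0 -3 S
4 120/389 120/269 78960/104641 -8940/104641 0 -4 W
final -1 -4 N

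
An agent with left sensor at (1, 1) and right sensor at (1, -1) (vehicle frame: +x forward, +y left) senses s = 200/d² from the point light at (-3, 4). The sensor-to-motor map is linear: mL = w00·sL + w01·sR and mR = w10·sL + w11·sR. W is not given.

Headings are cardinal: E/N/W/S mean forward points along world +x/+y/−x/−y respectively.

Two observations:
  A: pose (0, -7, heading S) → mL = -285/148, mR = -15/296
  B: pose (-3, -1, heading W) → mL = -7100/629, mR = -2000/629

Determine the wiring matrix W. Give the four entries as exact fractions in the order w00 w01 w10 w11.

obs A: pose=(0,-7,S) → sL=5/4, sR=50/37, mL=-285/148, mR=-15/296
obs B: pose=(-3,-1,W) → sL=200/37, sR=200/17, mL=-7100/629, mR=-2000/629
sensor matrix S = [[5/4, 50/37], [200/37, 200/17]]; det S = 172250/23273
solve [mL_A; mL_B] = S·[w00; w01] and [mR_A; mR_B] = S·[w10; w11]:
  w00 = -1, w01 = -1/2, w10 = 1/2, w11 = -1/2

-1 -1/2 1/2 -1/2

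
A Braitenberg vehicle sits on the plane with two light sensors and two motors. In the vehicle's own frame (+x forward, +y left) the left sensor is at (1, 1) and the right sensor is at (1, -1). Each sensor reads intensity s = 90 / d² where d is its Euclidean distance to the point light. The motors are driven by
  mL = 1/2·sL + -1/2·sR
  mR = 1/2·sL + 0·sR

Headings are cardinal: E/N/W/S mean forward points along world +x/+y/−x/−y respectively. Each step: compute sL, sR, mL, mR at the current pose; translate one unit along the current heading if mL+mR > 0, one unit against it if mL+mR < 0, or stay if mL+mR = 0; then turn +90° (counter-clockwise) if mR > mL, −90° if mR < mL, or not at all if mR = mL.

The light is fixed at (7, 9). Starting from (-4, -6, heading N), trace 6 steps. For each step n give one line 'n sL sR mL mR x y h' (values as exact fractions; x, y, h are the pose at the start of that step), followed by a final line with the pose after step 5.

0 9/34 45/148 -99/5032 9/68 -4 -6 N
1 10/41 90/313 -280/12833 5/41 -4 -5 W
2 45/173 45/197 540/34081 45/346 -5 -5 S
3 90/317 90/377 2700/119509 45/317 -5 -6 E
4 9/34 45/148 -99/5032 9/68 -4 -6 N
5 10/41 90/313 -280/12833 5/41 -4 -5 W
final -5 -5 S

n=0: pose=(-4,-6,N); sL=9/34, sR=45/148; mL=-99/5032, mR=9/68; mL+mR=567/5032 → advance +1; mR−mL=45/296 → turn +1·90°
n=1: pose=(-4,-5,W); sL=10/41, sR=90/313; mL=-280/12833, mR=5/41; mL+mR=1285/12833 → advance +1; mR−mL=45/313 → turn +1·90°
n=2: pose=(-5,-5,S); sL=45/173, sR=45/197; mL=540/34081, mR=45/346; mL+mR=9945/68162 → advance +1; mR−mL=45/394 → turn +1·90°
n=3: pose=(-5,-6,E); sL=90/317, sR=90/377; mL=2700/119509, mR=45/317; mL+mR=19665/119509 → advance +1; mR−mL=45/377 → turn +1·90°
n=4: pose=(-4,-6,N); sL=9/34, sR=45/148; mL=-99/5032, mR=9/68; mL+mR=567/5032 → advance +1; mR−mL=45/296 → turn +1·90°
n=5: pose=(-4,-5,W); sL=10/41, sR=90/313; mL=-280/12833, mR=5/41; mL+mR=1285/12833 → advance +1; mR−mL=45/313 → turn +1·90°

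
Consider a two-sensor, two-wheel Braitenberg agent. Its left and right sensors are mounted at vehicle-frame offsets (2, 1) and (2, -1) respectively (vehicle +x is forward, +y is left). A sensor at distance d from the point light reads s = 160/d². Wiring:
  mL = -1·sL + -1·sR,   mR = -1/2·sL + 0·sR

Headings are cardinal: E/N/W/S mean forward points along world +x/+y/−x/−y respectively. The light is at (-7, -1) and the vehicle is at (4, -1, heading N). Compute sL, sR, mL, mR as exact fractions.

20/13 40/37 -1260/481 -10/13

left sensor world pos  = (3, 1); dL² = 104
right sensor world pos = (5, 1); dR² = 148
sL = 160/104 = 20/13
sR = 160/148 = 40/37
mL = -1·sL + -1·sR = -1260/481
mR = -1/2·sL + 0·sR = -10/13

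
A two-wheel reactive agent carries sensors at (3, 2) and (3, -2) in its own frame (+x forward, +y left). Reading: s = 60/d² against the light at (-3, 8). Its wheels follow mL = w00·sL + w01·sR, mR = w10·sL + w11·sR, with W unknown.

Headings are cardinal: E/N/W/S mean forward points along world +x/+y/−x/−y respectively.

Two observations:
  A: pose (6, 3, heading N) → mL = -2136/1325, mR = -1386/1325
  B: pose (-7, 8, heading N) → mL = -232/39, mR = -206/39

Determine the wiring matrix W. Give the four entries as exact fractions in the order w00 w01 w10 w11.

-1 -1 -1/2 -1

obs A: pose=(6,3,N) → sL=60/53, sR=12/25, mL=-2136/1325, mR=-1386/1325
obs B: pose=(-7,8,N) → sL=4/3, sR=60/13, mL=-232/39, mR=-206/39
sensor matrix S = [[60/53, 12/25], [4/3, 60/13]]; det S = 78976/17225
solve [mL_A; mL_B] = S·[w00; w01] and [mR_A; mR_B] = S·[w10; w11]:
  w00 = -1, w01 = -1, w10 = -1/2, w11 = -1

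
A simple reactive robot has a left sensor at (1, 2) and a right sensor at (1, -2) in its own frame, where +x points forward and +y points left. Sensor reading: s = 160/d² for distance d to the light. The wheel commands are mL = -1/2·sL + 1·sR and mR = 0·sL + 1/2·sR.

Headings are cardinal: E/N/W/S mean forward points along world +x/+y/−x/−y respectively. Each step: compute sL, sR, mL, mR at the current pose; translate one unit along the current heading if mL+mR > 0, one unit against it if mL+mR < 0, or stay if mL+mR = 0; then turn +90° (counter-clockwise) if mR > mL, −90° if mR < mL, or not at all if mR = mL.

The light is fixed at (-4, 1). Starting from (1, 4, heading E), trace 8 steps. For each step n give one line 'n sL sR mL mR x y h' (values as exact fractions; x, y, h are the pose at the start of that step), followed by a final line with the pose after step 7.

n=0: pose=(1,4,E); sL=160/61, sR=160/37; mL=6800/2257, mR=80/37; mL+mR=11680/2257 → advance +1; mR−mL=-1920/2257 → turn -1·90°
n=1: pose=(2,4,S); sL=40/17, sR=8; mL=116/17, mR=4; mL+mR=184/17 → advance +1; mR−mL=-48/17 → turn -1·90°
n=2: pose=(2,3,W); sL=32/5, sR=160/41; mL=144/205, mR=80/41; mL+mR=544/205 → advance +1; mR−mL=256/205 → turn +1·90°
n=3: pose=(1,3,S); sL=16/5, sR=16; mL=72/5, mR=8; mL+mR=112/5 → advance +1; mR−mL=-32/5 → turn -1·90°
n=4: pose=(1,2,W); sL=160/17, sR=32/5; mL=144/85, mR=16/5; mL+mR=416/85 → advance +1; mR−mL=128/85 → turn +1·90°
n=5: pose=(0,2,S); sL=40/9, sR=40; mL=340/9, mR=20; mL+mR=520/9 → advance +1; mR−mL=-160/9 → turn -1·90°
n=6: pose=(0,1,W); sL=160/13, sR=160/13; mL=80/13, mR=80/13; mL+mR=160/13 → advance +1; mR−mL=0 → turn +0·90°
n=7: pose=(-1,1,W); sL=20, sR=20; mL=10, mR=10; mL+mR=20 → advance +1; mR−mL=0 → turn +0·90°

0 160/61 160/37 6800/2257 80/37 1 4 E
1 40/17 8 116/17 4 2 4 S
2 32/5 160/41 144/205 80/41 2 3 W
3 16/5 16 72/5 8 1 3 S
4 160/17 32/5 144/85 16/5 1 2 W
5 40/9 40 340/9 20 0 2 S
6 160/13 160/13 80/13 80/13 0 1 W
7 20 20 10 10 -1 1 W
final -2 1 W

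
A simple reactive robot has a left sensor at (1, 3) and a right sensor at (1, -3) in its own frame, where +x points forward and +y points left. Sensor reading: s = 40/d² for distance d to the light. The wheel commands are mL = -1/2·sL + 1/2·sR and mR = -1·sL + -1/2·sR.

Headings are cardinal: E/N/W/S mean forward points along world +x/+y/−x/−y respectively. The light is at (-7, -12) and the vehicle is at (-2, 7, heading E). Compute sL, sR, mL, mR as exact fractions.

1/13 10/73 57/1898 -138/949

left sensor world pos  = (-1, 10); dL² = 520
right sensor world pos = (-1, 4); dR² = 292
sL = 40/520 = 1/13
sR = 40/292 = 10/73
mL = -1/2·sL + 1/2·sR = 57/1898
mR = -1·sL + -1/2·sR = -138/949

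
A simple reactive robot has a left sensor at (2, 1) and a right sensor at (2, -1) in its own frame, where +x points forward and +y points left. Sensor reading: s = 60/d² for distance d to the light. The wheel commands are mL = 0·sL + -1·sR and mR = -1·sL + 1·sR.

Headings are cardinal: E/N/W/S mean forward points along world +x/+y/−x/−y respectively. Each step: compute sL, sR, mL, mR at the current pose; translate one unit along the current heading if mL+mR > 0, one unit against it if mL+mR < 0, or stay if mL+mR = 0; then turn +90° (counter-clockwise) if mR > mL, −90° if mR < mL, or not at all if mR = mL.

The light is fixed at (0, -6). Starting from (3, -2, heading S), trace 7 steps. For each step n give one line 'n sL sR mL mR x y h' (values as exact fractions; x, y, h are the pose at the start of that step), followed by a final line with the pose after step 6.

0 3 15/2 -15/2 9/2 3 -2 S
1 60/61 60/41 -60/41 1200/2501 3 -1 E
2 6/5 30/29 -30/29 -24/145 2 -1 N
3 20/3 12/5 -12/5 -64/15 2 -2 W
4 3/2 15/13 -15/13 -9/26 3 -2 N
5 12 60/17 -60/17 -144/17 3 -3 W
6 30/17 6/5 -6/5 -48/85 4 -3 N
final 4 -4 W

n=0: pose=(3,-2,S); sL=3, sR=15/2; mL=-15/2, mR=9/2; mL+mR=-3 → advance -1; mR−mL=12 → turn +1·90°
n=1: pose=(3,-1,E); sL=60/61, sR=60/41; mL=-60/41, mR=1200/2501; mL+mR=-60/61 → advance -1; mR−mL=4860/2501 → turn +1·90°
n=2: pose=(2,-1,N); sL=6/5, sR=30/29; mL=-30/29, mR=-24/145; mL+mR=-6/5 → advance -1; mR−mL=126/145 → turn +1·90°
n=3: pose=(2,-2,W); sL=20/3, sR=12/5; mL=-12/5, mR=-64/15; mL+mR=-20/3 → advance -1; mR−mL=-28/15 → turn -1·90°
n=4: pose=(3,-2,N); sL=3/2, sR=15/13; mL=-15/13, mR=-9/26; mL+mR=-3/2 → advance -1; mR−mL=21/26 → turn +1·90°
n=5: pose=(3,-3,W); sL=12, sR=60/17; mL=-60/17, mR=-144/17; mL+mR=-12 → advance -1; mR−mL=-84/17 → turn -1·90°
n=6: pose=(4,-3,N); sL=30/17, sR=6/5; mL=-6/5, mR=-48/85; mL+mR=-30/17 → advance -1; mR−mL=54/85 → turn +1·90°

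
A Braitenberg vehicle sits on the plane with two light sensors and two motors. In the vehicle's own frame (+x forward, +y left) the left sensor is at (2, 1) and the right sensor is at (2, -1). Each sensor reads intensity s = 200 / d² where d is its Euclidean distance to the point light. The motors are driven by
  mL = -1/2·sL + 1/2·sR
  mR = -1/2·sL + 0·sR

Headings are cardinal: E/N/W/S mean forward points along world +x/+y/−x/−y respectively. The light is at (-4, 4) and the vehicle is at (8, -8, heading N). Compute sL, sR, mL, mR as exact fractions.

left sensor world pos  = (7, -6); dL² = 221
right sensor world pos = (9, -6); dR² = 269
sL = 200/221 = 200/221
sR = 200/269 = 200/269
mL = -1/2·sL + 1/2·sR = -4800/59449
mR = -1/2·sL + 0·sR = -100/221

200/221 200/269 -4800/59449 -100/221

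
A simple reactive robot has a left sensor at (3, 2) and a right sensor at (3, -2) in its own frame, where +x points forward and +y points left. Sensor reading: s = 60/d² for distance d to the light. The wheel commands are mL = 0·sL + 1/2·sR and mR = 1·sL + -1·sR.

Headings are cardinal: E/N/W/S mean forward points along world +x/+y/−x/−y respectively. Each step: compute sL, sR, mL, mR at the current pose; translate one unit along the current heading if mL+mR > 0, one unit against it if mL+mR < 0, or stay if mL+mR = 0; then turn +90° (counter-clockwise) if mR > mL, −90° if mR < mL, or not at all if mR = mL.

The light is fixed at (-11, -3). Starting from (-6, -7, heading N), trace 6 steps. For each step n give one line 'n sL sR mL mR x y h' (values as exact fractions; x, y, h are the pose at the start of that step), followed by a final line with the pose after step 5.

n=0: pose=(-6,-7,N); sL=6, sR=6/5; mL=3/5, mR=24/5; mL+mR=27/5 → advance +1; mR−mL=21/5 → turn +1·90°
n=1: pose=(-6,-6,W); sL=60/29, sR=12; mL=6, mR=-288/29; mL+mR=-114/29 → advance -1; mR−mL=-462/29 → turn -1·90°
n=2: pose=(-5,-6,N); sL=15/4, sR=15/16; mL=15/32, mR=45/16; mL+mR=105/32 → advance +1; mR−mL=75/32 → turn +1·90°
n=3: pose=(-5,-5,W); sL=12/5, sR=20/3; mL=10/3, mR=-64/15; mL+mR=-14/15 → advance -1; mR−mL=-38/5 → turn -1·90°
n=4: pose=(-4,-5,N); sL=30/13, sR=30/41; mL=15/41, mR=840/533; mL+mR=1035/533 → advance +1; mR−mL=645/533 → turn +1·90°
n=5: pose=(-4,-4,W); sL=12/5, sR=60/17; mL=30/17, mR=-96/85; mL+mR=54/85 → advance +1; mR−mL=-246/85 → turn -1·90°

0 6 6/5 3/5 24/5 -6 -7 N
1 60/29 12 6 -288/29 -6 -6 W
2 15/4 15/16 15/32 45/16 -5 -6 N
3 12/5 20/3 10/3 -64/15 -5 -5 W
4 30/13 30/41 15/41 840/533 -4 -5 N
5 12/5 60/17 30/17 -96/85 -4 -4 W
final -5 -4 N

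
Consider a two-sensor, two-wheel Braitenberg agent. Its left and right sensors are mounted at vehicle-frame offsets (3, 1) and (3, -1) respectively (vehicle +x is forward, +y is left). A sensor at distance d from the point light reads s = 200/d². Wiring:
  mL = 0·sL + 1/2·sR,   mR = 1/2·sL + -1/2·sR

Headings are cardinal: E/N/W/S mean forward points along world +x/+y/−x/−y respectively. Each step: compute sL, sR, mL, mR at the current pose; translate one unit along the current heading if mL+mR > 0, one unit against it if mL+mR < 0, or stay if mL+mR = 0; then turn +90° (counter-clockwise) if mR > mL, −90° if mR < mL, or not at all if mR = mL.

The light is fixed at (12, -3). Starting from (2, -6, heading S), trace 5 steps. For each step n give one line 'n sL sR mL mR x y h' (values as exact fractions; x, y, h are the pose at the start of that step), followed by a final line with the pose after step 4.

n=0: pose=(2,-6,S); sL=200/117, sR=200/157; mL=100/157, mR=4000/18369; mL+mR=100/117 → advance +1; mR−mL=-7700/18369 → turn -1·90°
n=1: pose=(2,-7,W); sL=100/97, sR=100/89; mL=50/89, mR=-400/8633; mL+mR=50/97 → advance +1; mR−mL=-5250/8633 → turn -1·90°
n=2: pose=(1,-7,N); sL=40/29, sR=200/101; mL=100/101, mR=-880/2929; mL+mR=20/29 → advance +1; mR−mL=-3780/2929 → turn -1·90°
n=3: pose=(1,-6,E); sL=50/17, sR=5/2; mL=5/4, mR=15/68; mL+mR=25/17 → advance +1; mR−mL=-35/34 → turn -1·90°
n=4: pose=(2,-6,S); sL=200/117, sR=200/157; mL=100/157, mR=4000/18369; mL+mR=100/117 → advance +1; mR−mL=-7700/18369 → turn -1·90°

0 200/117 200/157 100/157 4000/18369 2 -6 S
1 100/97 100/89 50/89 -400/8633 2 -7 W
2 40/29 200/101 100/101 -880/2929 1 -7 N
3 50/17 5/2 5/4 15/68 1 -6 E
4 200/117 200/157 100/157 4000/18369 2 -6 S
final 2 -7 W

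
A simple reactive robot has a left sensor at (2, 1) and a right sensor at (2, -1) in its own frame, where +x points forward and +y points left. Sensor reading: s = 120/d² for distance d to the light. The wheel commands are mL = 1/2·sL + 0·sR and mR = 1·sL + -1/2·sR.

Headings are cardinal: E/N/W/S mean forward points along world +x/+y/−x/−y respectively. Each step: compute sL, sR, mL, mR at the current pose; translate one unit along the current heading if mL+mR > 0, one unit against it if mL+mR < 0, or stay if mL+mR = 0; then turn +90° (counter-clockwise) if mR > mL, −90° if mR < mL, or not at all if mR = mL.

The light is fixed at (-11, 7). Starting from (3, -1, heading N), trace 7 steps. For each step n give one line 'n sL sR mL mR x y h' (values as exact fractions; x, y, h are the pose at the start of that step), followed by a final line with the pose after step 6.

0 24/41 40/87 12/41 1268/3567 3 -1 N
1 15/26 2/3 15/52 19/78 3 0 W
2 120/169 120/221 60/169 1260/2873 2 0 N
3 12/17 60/73 6/17 366/1241 2 1 W
4 120/137 24/37 60/137 2796/5069 1 1 N
5 15/17 30/29 15/34 180/493 1 2 W
6 120/109 40/51 60/109 3940/5559 0 2 N
final 0 3 W

n=0: pose=(3,-1,N); sL=24/41, sR=40/87; mL=12/41, mR=1268/3567; mL+mR=2312/3567 → advance +1; mR−mL=224/3567 → turn +1·90°
n=1: pose=(3,0,W); sL=15/26, sR=2/3; mL=15/52, mR=19/78; mL+mR=83/156 → advance +1; mR−mL=-7/156 → turn -1·90°
n=2: pose=(2,0,N); sL=120/169, sR=120/221; mL=60/169, mR=1260/2873; mL+mR=2280/2873 → advance +1; mR−mL=240/2873 → turn +1·90°
n=3: pose=(2,1,W); sL=12/17, sR=60/73; mL=6/17, mR=366/1241; mL+mR=804/1241 → advance +1; mR−mL=-72/1241 → turn -1·90°
n=4: pose=(1,1,N); sL=120/137, sR=24/37; mL=60/137, mR=2796/5069; mL+mR=5016/5069 → advance +1; mR−mL=576/5069 → turn +1·90°
n=5: pose=(1,2,W); sL=15/17, sR=30/29; mL=15/34, mR=180/493; mL+mR=795/986 → advance +1; mR−mL=-75/986 → turn -1·90°
n=6: pose=(0,2,N); sL=120/109, sR=40/51; mL=60/109, mR=3940/5559; mL+mR=7000/5559 → advance +1; mR−mL=880/5559 → turn +1·90°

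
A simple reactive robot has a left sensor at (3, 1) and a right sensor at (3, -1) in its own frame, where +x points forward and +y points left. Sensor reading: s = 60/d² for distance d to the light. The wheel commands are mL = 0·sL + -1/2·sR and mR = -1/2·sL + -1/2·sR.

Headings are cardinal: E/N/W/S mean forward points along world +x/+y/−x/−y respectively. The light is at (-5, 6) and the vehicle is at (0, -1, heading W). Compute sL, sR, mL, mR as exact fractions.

left sensor world pos  = (-3, -2); dL² = 68
right sensor world pos = (-3, 0); dR² = 40
sL = 60/68 = 15/17
sR = 60/40 = 3/2
mL = 0·sL + -1/2·sR = -3/4
mR = -1/2·sL + -1/2·sR = -81/68

15/17 3/2 -3/4 -81/68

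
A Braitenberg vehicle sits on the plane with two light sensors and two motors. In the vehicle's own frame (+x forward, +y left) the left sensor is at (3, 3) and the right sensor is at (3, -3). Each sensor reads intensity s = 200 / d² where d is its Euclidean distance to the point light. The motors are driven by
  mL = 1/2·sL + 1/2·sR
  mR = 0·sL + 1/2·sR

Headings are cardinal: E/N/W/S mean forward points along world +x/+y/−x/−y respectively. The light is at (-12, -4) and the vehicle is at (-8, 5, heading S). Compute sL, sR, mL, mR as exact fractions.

left sensor world pos  = (-5, 2); dL² = 85
right sensor world pos = (-11, 2); dR² = 37
sL = 200/85 = 40/17
sR = 200/37 = 200/37
mL = 1/2·sL + 1/2·sR = 2440/629
mR = 0·sL + 1/2·sR = 100/37

40/17 200/37 2440/629 100/37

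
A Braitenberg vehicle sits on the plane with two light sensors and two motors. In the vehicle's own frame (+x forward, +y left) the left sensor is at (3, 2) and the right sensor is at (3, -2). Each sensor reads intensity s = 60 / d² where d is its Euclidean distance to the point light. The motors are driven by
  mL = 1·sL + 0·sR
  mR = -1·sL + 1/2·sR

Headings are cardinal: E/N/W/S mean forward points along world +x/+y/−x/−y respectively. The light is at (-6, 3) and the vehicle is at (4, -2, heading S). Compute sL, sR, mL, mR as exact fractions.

15/52 15/32 15/52 -45/832

left sensor world pos  = (6, -5); dL² = 208
right sensor world pos = (2, -5); dR² = 128
sL = 60/208 = 15/52
sR = 60/128 = 15/32
mL = 1·sL + 0·sR = 15/52
mR = -1·sL + 1/2·sR = -45/832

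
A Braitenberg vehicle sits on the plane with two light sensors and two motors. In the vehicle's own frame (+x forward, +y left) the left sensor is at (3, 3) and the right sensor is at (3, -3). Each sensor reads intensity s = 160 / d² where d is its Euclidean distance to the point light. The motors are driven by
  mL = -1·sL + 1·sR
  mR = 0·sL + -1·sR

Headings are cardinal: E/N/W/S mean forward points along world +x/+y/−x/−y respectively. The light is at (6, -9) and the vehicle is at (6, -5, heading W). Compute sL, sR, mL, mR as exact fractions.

left sensor world pos  = (3, -8); dL² = 10
right sensor world pos = (3, -2); dR² = 58
sL = 160/10 = 16
sR = 160/58 = 80/29
mL = -1·sL + 1·sR = -384/29
mR = 0·sL + -1·sR = -80/29

16 80/29 -384/29 -80/29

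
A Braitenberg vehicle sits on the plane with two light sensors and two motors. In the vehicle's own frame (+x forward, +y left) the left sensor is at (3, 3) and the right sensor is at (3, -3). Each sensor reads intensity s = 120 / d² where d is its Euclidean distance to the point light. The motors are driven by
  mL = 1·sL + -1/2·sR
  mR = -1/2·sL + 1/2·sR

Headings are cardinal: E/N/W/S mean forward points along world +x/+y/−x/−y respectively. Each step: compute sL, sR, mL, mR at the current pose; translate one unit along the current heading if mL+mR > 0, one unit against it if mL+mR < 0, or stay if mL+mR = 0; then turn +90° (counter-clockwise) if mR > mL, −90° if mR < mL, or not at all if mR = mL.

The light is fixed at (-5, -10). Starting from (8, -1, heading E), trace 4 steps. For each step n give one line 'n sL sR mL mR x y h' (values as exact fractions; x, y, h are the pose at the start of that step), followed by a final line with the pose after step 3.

n=0: pose=(8,-1,E); sL=3/10, sR=30/73; mL=69/730, mR=81/1460; mL+mR=3/20 → advance +1; mR−mL=-57/1460 → turn -1·90°
n=1: pose=(9,-1,S); sL=24/65, sR=120/157; mL=-132/10205, mR=2016/10205; mL+mR=12/65 → advance +1; mR−mL=2148/10205 → turn +1·90°
n=2: pose=(9,-2,E); sL=12/41, sR=60/157; mL=654/6437, mR=288/6437; mL+mR=6/41 → advance +1; mR−mL=-366/6437 → turn -1·90°
n=3: pose=(10,-2,S); sL=120/349, sR=120/169; mL=-660/58981, mR=10800/58981; mL+mR=60/349 → advance +1; mR−mL=11460/58981 → turn +1·90°

0 3/10 30/73 69/730 81/1460 8 -1 E
1 24/65 120/157 -132/10205 2016/10205 9 -1 S
2 12/41 60/157 654/6437 288/6437 9 -2 E
3 120/349 120/169 -660/58981 10800/58981 10 -2 S
final 10 -3 E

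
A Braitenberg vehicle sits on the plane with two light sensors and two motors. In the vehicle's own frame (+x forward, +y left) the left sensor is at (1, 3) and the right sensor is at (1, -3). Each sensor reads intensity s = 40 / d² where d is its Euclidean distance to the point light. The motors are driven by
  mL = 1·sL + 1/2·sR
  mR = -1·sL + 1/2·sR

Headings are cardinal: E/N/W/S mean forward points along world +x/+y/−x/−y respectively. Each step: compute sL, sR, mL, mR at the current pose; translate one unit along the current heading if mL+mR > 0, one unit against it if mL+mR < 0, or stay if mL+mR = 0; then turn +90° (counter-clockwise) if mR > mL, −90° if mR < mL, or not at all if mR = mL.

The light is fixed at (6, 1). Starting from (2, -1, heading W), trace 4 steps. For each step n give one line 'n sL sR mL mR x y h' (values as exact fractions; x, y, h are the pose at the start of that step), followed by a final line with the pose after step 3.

0 4/5 20/13 102/65 -2/65 2 -1 W
1 8/13 8 60/13 44/13 1 -1 N
2 2 5/4 21/8 -11/8 1 0 E
3 8 40/53 444/53 -404/53 2 0 S
final 2 -1 W

n=0: pose=(2,-1,W); sL=4/5, sR=20/13; mL=102/65, mR=-2/65; mL+mR=20/13 → advance +1; mR−mL=-8/5 → turn -1·90°
n=1: pose=(1,-1,N); sL=8/13, sR=8; mL=60/13, mR=44/13; mL+mR=8 → advance +1; mR−mL=-16/13 → turn -1·90°
n=2: pose=(1,0,E); sL=2, sR=5/4; mL=21/8, mR=-11/8; mL+mR=5/4 → advance +1; mR−mL=-4 → turn -1·90°
n=3: pose=(2,0,S); sL=8, sR=40/53; mL=444/53, mR=-404/53; mL+mR=40/53 → advance +1; mR−mL=-16 → turn -1·90°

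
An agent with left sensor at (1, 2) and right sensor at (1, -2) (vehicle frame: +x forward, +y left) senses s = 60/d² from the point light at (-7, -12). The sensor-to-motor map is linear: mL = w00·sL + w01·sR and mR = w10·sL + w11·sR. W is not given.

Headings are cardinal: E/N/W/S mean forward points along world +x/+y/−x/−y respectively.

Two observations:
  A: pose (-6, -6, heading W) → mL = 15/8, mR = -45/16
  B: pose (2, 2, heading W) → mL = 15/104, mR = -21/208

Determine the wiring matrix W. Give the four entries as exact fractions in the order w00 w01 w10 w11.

1/2 0 -1 1

obs A: pose=(-6,-6,W) → sL=15/4, sR=15/16, mL=15/8, mR=-45/16
obs B: pose=(2,2,W) → sL=15/52, sR=3/16, mL=15/104, mR=-21/208
sensor matrix S = [[15/4, 15/16], [15/52, 3/16]]; det S = 45/104
solve [mL_A; mL_B] = S·[w00; w01] and [mR_A; mR_B] = S·[w10; w11]:
  w00 = 1/2, w01 = 0, w10 = -1, w11 = 1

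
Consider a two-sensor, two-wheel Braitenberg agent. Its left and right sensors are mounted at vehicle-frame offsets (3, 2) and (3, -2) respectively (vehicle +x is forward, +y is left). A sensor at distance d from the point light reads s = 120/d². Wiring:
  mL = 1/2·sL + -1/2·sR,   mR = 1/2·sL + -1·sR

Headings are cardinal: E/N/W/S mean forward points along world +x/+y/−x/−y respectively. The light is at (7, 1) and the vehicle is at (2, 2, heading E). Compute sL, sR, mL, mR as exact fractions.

120/13 24 -96/13 -252/13

left sensor world pos  = (5, 4); dL² = 13
right sensor world pos = (5, 0); dR² = 5
sL = 120/13 = 120/13
sR = 120/5 = 24
mL = 1/2·sL + -1/2·sR = -96/13
mR = 1/2·sL + -1·sR = -252/13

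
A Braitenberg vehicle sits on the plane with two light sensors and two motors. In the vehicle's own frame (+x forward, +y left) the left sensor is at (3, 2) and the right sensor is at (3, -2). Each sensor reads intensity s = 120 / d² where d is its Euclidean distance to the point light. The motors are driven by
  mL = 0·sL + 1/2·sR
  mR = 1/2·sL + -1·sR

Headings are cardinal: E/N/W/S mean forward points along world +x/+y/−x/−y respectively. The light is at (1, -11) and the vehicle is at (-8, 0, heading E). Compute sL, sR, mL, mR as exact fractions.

left sensor world pos  = (-5, 2); dL² = 205
right sensor world pos = (-5, -2); dR² = 117
sL = 120/205 = 24/41
sR = 120/117 = 40/39
mL = 0·sL + 1/2·sR = 20/39
mR = 1/2·sL + -1·sR = -1172/1599

24/41 40/39 20/39 -1172/1599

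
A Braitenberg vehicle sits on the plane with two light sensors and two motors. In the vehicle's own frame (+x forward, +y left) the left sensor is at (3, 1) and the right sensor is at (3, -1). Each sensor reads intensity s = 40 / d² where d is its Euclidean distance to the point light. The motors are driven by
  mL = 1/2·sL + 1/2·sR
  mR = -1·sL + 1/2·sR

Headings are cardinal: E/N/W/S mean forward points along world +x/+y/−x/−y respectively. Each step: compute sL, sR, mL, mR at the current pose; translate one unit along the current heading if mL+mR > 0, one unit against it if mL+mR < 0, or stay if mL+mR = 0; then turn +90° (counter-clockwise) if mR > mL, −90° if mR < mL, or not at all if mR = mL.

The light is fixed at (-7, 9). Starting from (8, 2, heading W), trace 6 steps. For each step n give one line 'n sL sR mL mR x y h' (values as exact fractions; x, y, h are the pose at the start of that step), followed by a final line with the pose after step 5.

n=0: pose=(8,2,W); sL=5/26, sR=2/9; mL=97/468, mR=-19/234; mL+mR=59/468 → advance +1; mR−mL=-15/52 → turn -1·90°
n=1: pose=(7,2,N); sL=8/37, sR=40/241; mL=1704/8917, mR=-1188/8917; mL+mR=516/8917 → advance +1; mR−mL=-12/37 → turn -1·90°
n=2: pose=(7,3,E); sL=20/157, sR=20/169; mL=3260/26533, mR=-1810/26533; mL+mR=1450/26533 → advance +1; mR−mL=-30/157 → turn -1·90°
n=3: pose=(8,3,S); sL=40/337, sR=40/277; mL=12280/93349, mR=-4340/93349; mL+mR=7940/93349 → advance +1; mR−mL=-60/337 → turn -1·90°
n=4: pose=(8,2,W); sL=5/26, sR=2/9; mL=97/468, mR=-19/234; mL+mR=59/468 → advance +1; mR−mL=-15/52 → turn -1·90°
n=5: pose=(7,2,N); sL=8/37, sR=40/241; mL=1704/8917, mR=-1188/8917; mL+mR=516/8917 → advance +1; mR−mL=-12/37 → turn -1·90°

0 5/26 2/9 97/468 -19/234 8 2 W
1 8/37 40/241 1704/8917 -1188/8917 7 2 N
2 20/157 20/169 3260/26533 -1810/26533 7 3 E
3 40/337 40/277 12280/93349 -4340/93349 8 3 S
4 5/26 2/9 97/468 -19/234 8 2 W
5 8/37 40/241 1704/8917 -1188/8917 7 2 N
final 7 3 E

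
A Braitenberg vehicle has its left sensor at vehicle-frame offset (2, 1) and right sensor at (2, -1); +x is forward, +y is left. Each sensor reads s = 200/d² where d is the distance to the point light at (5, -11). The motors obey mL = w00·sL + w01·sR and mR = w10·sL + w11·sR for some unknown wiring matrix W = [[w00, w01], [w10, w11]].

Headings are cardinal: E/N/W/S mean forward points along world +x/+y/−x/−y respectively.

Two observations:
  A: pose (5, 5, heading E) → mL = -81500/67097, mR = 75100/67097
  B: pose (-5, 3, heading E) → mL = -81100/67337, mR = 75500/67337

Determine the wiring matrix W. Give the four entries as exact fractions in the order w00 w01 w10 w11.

obs A: pose=(5,5,E) → sL=200/293, sR=200/229, mL=-81500/67097, mR=75100/67097
obs B: pose=(-5,3,E) → sL=200/289, sR=200/233, mL=-81100/67337, mR=75500/67337
sensor matrix S = [[200/293, 200/229], [200/289, 200/233]]; det S = -83520000/4518110689
solve [mL_A; mL_B] = S·[w00; w01] and [mR_A; mR_B] = S·[w10; w11]:
  w00 = -1/2, w01 = -1, w10 = 1, w11 = 1/2

-1/2 -1 1 1/2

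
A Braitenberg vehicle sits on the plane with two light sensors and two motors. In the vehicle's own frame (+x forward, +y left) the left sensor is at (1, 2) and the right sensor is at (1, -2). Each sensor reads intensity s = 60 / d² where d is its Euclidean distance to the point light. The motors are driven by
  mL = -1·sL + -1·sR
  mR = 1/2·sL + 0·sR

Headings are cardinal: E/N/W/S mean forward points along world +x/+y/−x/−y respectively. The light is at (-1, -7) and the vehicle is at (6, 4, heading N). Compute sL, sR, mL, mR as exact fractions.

60/169 4/15 -1576/2535 30/169

left sensor world pos  = (4, 5); dL² = 169
right sensor world pos = (8, 5); dR² = 225
sL = 60/169 = 60/169
sR = 60/225 = 4/15
mL = -1·sL + -1·sR = -1576/2535
mR = 1/2·sL + 0·sR = 30/169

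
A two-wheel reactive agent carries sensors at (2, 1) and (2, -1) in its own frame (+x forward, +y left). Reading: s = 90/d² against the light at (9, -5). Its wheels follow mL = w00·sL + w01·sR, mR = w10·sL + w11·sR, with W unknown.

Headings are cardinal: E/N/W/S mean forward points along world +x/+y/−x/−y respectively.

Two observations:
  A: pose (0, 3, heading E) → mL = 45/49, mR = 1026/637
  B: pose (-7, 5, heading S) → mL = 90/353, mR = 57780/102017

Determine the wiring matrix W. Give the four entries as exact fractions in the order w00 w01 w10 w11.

0 1 1 1

obs A: pose=(0,3,E) → sL=9/13, sR=45/49, mL=45/49, mR=1026/637
obs B: pose=(-7,5,S) → sL=90/289, sR=90/353, mL=90/353, mR=57780/102017
sensor matrix S = [[9/13, 45/49], [90/289, 90/353]]; det S = -7115040/64984829
solve [mL_A; mL_B] = S·[w00; w01] and [mR_A; mR_B] = S·[w10; w11]:
  w00 = 0, w01 = 1, w10 = 1, w11 = 1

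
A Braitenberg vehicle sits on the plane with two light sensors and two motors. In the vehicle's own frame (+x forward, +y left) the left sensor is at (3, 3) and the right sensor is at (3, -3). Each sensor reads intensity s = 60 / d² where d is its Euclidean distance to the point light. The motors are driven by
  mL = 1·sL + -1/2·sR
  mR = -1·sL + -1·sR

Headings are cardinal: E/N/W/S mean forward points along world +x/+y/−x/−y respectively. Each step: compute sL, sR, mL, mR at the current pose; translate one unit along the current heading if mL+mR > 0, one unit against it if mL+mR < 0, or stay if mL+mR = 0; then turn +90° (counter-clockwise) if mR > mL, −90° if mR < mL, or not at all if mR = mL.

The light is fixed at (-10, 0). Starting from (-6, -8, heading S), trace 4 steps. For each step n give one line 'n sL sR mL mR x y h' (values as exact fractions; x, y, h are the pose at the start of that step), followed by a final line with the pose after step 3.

0 6/17 30/61 111/1037 -876/1037 -6 -8 S
1 60/101 60/17 -2010/1717 -7080/1717 -6 -7 W
2 3 3/4 21/8 -15/4 -5 -7 N
3 60/89 12/37 1686/3293 -3288/3293 -5 -8 E
final -6 -8 S

n=0: pose=(-6,-8,S); sL=6/17, sR=30/61; mL=111/1037, mR=-876/1037; mL+mR=-45/61 → advance -1; mR−mL=-987/1037 → turn -1·90°
n=1: pose=(-6,-7,W); sL=60/101, sR=60/17; mL=-2010/1717, mR=-7080/1717; mL+mR=-90/17 → advance -1; mR−mL=-5070/1717 → turn -1·90°
n=2: pose=(-5,-7,N); sL=3, sR=3/4; mL=21/8, mR=-15/4; mL+mR=-9/8 → advance -1; mR−mL=-51/8 → turn -1·90°
n=3: pose=(-5,-8,E); sL=60/89, sR=12/37; mL=1686/3293, mR=-3288/3293; mL+mR=-18/37 → advance -1; mR−mL=-4974/3293 → turn -1·90°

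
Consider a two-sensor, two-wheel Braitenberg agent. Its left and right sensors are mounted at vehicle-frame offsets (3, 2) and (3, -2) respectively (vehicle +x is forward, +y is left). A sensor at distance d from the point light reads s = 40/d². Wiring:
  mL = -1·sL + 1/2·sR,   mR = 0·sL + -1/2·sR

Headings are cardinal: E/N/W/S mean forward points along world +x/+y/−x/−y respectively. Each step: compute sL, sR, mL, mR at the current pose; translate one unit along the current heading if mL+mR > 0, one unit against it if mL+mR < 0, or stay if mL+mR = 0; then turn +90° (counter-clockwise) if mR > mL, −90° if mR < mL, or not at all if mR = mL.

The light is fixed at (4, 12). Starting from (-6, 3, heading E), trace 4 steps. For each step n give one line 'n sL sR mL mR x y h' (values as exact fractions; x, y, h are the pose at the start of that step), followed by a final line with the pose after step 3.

n=0: pose=(-6,3,E); sL=20/49, sR=4/17; mL=-242/833, mR=-2/17; mL+mR=-20/49 → advance -1; mR−mL=144/833 → turn +1·90°
n=1: pose=(-7,3,N); sL=8/41, sR=40/117; mL=-116/4797, mR=-20/117; mL+mR=-8/41 → advance -1; mR−mL=-704/4797 → turn -1·90°
n=2: pose=(-7,2,E); sL=5/16, sR=5/26; mL=-45/208, mR=-5/52; mL+mR=-5/16 → advance -1; mR−mL=25/208 → turn +1·90°
n=3: pose=(-8,2,N); sL=8/49, sR=40/149; mL=-212/7301, mR=-20/149; mL+mR=-8/49 → advance -1; mR−mL=-768/7301 → turn -1·90°

0 20/49 4/17 -242/833 -2/17 -6 3 E
1 8/41 40/117 -116/4797 -20/117 -7 3 N
2 5/16 5/26 -45/208 -5/52 -7 2 E
3 8/49 40/149 -212/7301 -20/149 -8 2 N
final -8 1 E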